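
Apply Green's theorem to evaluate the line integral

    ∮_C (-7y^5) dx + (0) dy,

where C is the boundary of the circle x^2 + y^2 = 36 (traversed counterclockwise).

Green's theorem converts the closed line integral into a double integral over the enclosed region D:

    ∮_C P dx + Q dy = ∬_D (∂Q/∂x - ∂P/∂y) dA.

Here P = -7y^5, Q = 0, so

    ∂Q/∂x = 0,    ∂P/∂y = -35y^4,
    ∂Q/∂x - ∂P/∂y = 35y^4.

D is the region x^2 + y^2 ≤ 36. Evaluating the double integral:

In polar coordinates (x = r cos θ, y = r sin θ, dA = r dr dθ) the integrand becomes 35r^4sin(θ)^4, so

    ∬_D (35y^4) dA = ∫_0^{2π} ∫_0^{6} (35r^4sin(θ)^4) · r dr dθ.

Inner (r from 0 to 6): 272160sin(θ)^4.
Outer (θ from 0 to 2π): 204120π.

Therefore ∮_C P dx + Q dy = 204120π.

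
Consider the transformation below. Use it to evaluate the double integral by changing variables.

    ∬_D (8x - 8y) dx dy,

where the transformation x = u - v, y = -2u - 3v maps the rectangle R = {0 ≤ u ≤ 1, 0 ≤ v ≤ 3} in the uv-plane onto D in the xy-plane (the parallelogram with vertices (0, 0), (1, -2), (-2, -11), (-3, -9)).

Compute the Jacobian determinant of (x, y) with respect to (u, v):

    ∂(x,y)/∂(u,v) = | 1  -1 | = (1)(-3) - (-1)(-2) = -5.
                   | -2  -3 |

Its absolute value is |J| = 5 (the area scaling factor).

Substituting x = u - v, y = -2u - 3v into the integrand,

    8x - 8y → 24u + 16v,

so the integral becomes

    ∬_R (24u + 16v) · |J| du dv = ∫_0^1 ∫_0^3 (120u + 80v) dv du.

Inner (v): 360u + 360.
Outer (u): 540.

Therefore ∬_D (8x - 8y) dx dy = 540.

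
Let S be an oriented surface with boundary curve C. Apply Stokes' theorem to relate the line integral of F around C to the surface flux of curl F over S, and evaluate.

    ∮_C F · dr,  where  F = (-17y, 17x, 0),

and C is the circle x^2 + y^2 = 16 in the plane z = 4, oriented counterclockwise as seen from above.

Let S be the flat disk x^2 + y^2 ≤ 16 in the plane z = 4, with upward unit normal n̂ = ẑ. By Stokes' theorem,

    ∮_C F · dr = ∬_S (∇ × F) · n̂ dS = ∬_D (curl F)_z dA,

where D is the disk x^2 + y^2 ≤ 16.

Compute the curl of F = (-17y, 17x, 0):
    (∇ × F)_x = ∂F_z/∂y - ∂F_y/∂z = 0,
    (∇ × F)_y = ∂F_x/∂z - ∂F_z/∂x = 0,
    (∇ × F)_z = ∂F_y/∂x - ∂F_x/∂y = 34.

On z = 4, (curl F)_z = 34.

Convert to polar (x = r cos θ, y = r sin θ, dA = r dr dθ); the integrand becomes 34, so

    ∬_D (curl F)_z dA = ∫_0^{2π} ∫_0^{4} (34) · r dr dθ.

Inner (r from 0 to 4): 272.
Outer (θ from 0 to 2π): 544π.

Therefore ∮_C F · dr = 544π.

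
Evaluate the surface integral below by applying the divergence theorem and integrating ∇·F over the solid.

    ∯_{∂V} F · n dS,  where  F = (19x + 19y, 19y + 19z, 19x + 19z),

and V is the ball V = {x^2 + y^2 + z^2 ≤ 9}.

By the divergence theorem,

    ∯_{∂V} F · n dS = ∭_V (∇ · F) dV.

Compute the divergence:
    ∇ · F = ∂F_x/∂x + ∂F_y/∂y + ∂F_z/∂z = 19 + 19 + 19 = 57.

In spherical coordinates, x = ρ sin(φ) cos(θ), y = ρ sin(φ) sin(θ), z = ρ cos(φ), dV = ρ^2 sin(φ) dρ dφ dθ, with 0 ≤ ρ ≤ 3, 0 ≤ φ ≤ π, 0 ≤ θ ≤ 2π.

The integrand, after substitution and multiplying by the volume element, becomes (57) · ρ^2 sin(φ), so

    ∭_V (∇·F) dV = ∫_0^{2π} ∫_0^{π} ∫_0^{3} (57) · ρ^2 sin(φ) dρ dφ dθ.

Inner (ρ from 0 to 3): 513sin(φ).
Middle (φ from 0 to π): 1026.
Outer (θ from 0 to 2π): 2052π.

Therefore ∯_{∂V} F · n dS = 2052π.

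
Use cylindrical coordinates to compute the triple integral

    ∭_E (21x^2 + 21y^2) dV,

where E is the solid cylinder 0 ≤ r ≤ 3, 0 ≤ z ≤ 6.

In cylindrical coordinates, x = r cos(θ), y = r sin(θ), z = z, and dV = r dr dθ dz.

The integrand becomes 21r^2, so

    ∭_E (21x^2 + 21y^2) dV = ∫_{0}^{2π} ∫_{0}^{3} ∫_{0}^{6} (21r^2) · r dz dr dθ.

Inner (z): 126r^3.
Middle (r from 0 to 3): 5103/2.
Outer (θ): 5103π.

Therefore the triple integral equals 5103π.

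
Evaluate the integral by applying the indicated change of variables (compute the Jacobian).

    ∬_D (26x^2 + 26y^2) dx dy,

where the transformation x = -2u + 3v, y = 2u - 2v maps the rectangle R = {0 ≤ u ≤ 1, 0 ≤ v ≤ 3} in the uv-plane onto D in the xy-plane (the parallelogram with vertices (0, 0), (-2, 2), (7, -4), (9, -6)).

Compute the Jacobian determinant of (x, y) with respect to (u, v):

    ∂(x,y)/∂(u,v) = | -2  3 | = (-2)(-2) - (3)(2) = -2.
                   | 2  -2 |

Its absolute value is |J| = 2 (the area scaling factor).

Substituting x = -2u + 3v, y = 2u - 2v into the integrand,

    26x^2 + 26y^2 → 208u^2 - 520u v + 338v^2,

so the integral becomes

    ∬_R (208u^2 - 520u v + 338v^2) · |J| du dv = ∫_0^1 ∫_0^3 (416u^2 - 1040u v + 676v^2) dv du.

Inner (v): 1248u^2 - 4680u + 6084.
Outer (u): 4160.

Therefore ∬_D (26x^2 + 26y^2) dx dy = 4160.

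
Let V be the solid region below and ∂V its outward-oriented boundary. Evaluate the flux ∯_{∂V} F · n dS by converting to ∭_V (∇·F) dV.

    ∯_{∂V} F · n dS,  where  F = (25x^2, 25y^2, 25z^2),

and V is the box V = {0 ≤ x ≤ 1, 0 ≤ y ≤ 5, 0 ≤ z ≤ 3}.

By the divergence theorem,

    ∯_{∂V} F · n dS = ∭_V (∇ · F) dV.

Compute the divergence:
    ∇ · F = ∂F_x/∂x + ∂F_y/∂y + ∂F_z/∂z = 50x + 50y + 50z.

V is a rectangular box, so dV = dx dy dz with 0 ≤ x ≤ 1, 0 ≤ y ≤ 5, 0 ≤ z ≤ 3.

Integrate (50x + 50y + 50z) over V as an iterated integral:

    ∭_V (∇·F) dV = ∫_0^{1} ∫_0^{5} ∫_0^{3} (50x + 50y + 50z) dz dy dx.

Inner (z from 0 to 3): 150x + 150y + 225.
Middle (y from 0 to 5): 750x + 3000.
Outer (x from 0 to 1): 3375.

Therefore ∯_{∂V} F · n dS = 3375.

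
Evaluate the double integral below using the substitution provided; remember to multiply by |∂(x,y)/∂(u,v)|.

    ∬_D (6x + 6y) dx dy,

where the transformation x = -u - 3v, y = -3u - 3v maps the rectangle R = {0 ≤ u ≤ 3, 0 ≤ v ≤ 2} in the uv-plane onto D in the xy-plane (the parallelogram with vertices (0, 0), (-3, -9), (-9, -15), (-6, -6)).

Compute the Jacobian determinant of (x, y) with respect to (u, v):

    ∂(x,y)/∂(u,v) = | -1  -3 | = (-1)(-3) - (-3)(-3) = -6.
                   | -3  -3 |

Its absolute value is |J| = 6 (the area scaling factor).

Substituting x = -u - 3v, y = -3u - 3v into the integrand,

    6x + 6y → -24u - 36v,

so the integral becomes

    ∬_R (-24u - 36v) · |J| du dv = ∫_0^3 ∫_0^2 (-144u - 216v) dv du.

Inner (v): -288u - 432.
Outer (u): -2592.

Therefore ∬_D (6x + 6y) dx dy = -2592.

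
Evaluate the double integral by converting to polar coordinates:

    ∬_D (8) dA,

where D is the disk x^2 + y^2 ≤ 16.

The region D is 0 ≤ r ≤ 4, 0 ≤ θ ≤ 2π in polar coordinates, where x = r cos(θ), y = r sin(θ), and dA = r dr dθ.

Under the substitution, the integrand becomes 8, so

    ∬_D (8) dA = ∫_{0}^{2π} ∫_{0}^{4} (8) · r dr dθ.

Inner integral (in r): ∫_{0}^{4} (8) · r dr = 64.

Outer integral (in θ): ∫_{0}^{2π} (64) dθ = 128π.

Therefore ∬_D (8) dA = 128π.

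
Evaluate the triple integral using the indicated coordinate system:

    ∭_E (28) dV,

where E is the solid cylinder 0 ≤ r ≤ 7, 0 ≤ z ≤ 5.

In cylindrical coordinates, x = r cos(θ), y = r sin(θ), z = z, and dV = r dr dθ dz.

The integrand becomes 28, so

    ∭_E (28) dV = ∫_{0}^{2π} ∫_{0}^{7} ∫_{0}^{5} (28) · r dz dr dθ.

Inner (z): 140r.
Middle (r from 0 to 7): 3430.
Outer (θ): 6860π.

Therefore the triple integral equals 6860π.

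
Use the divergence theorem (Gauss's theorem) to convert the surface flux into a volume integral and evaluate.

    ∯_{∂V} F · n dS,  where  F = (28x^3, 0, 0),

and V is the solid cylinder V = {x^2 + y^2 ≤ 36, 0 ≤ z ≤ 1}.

By the divergence theorem,

    ∯_{∂V} F · n dS = ∭_V (∇ · F) dV.

Compute the divergence:
    ∇ · F = ∂F_x/∂x + ∂F_y/∂y + ∂F_z/∂z = 84x^2 + 0 + 0 = 84x^2.

In cylindrical coordinates, x = r cos(θ), y = r sin(θ), z = z, dV = r dr dθ dz, with 0 ≤ r ≤ 6, 0 ≤ θ ≤ 2π, 0 ≤ z ≤ 1.

The integrand, after substitution and multiplying by the volume element, becomes (84r^2cos(θ)^2) · r, so

    ∭_V (∇·F) dV = ∫_0^{2π} ∫_0^{6} ∫_0^{1} (84r^2cos(θ)^2) · r dz dr dθ.

Inner (z from 0 to 1): 84r^3cos(θ)^2.
Middle (r from 0 to 6): 27216cos(θ)^2.
Outer (θ from 0 to 2π): 27216π.

Therefore ∯_{∂V} F · n dS = 27216π.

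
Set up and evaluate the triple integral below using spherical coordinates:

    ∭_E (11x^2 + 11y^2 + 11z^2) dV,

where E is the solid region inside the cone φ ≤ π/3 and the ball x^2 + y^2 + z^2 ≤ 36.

In spherical coordinates, x = ρ sin(φ) cos(θ), y = ρ sin(φ) sin(θ), z = ρ cos(φ), and dV = ρ^2 sin(φ) dρ dφ dθ.

The integrand becomes 11ρ^2, so

    ∭_E (11x^2 + 11y^2 + 11z^2) dV = ∫_{0}^{2π} ∫_{0}^{π/3} ∫_{0}^{6} (11ρ^2) · ρ^2 sin(φ) dρ dφ dθ.

Inner (ρ): 85536sin(φ)/5.
Middle (φ): 42768/5.
Outer (θ): 85536π/5.

Therefore the triple integral equals 85536π/5.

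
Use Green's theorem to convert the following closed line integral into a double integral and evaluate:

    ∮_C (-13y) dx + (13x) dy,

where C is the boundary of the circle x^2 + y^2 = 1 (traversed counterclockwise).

Green's theorem converts the closed line integral into a double integral over the enclosed region D:

    ∮_C P dx + Q dy = ∬_D (∂Q/∂x - ∂P/∂y) dA.

Here P = -13y, Q = 13x, so

    ∂Q/∂x = 13,    ∂P/∂y = -13,
    ∂Q/∂x - ∂P/∂y = 26.

D is the region x^2 + y^2 ≤ 1. Evaluating the double integral:

In polar coordinates (x = r cos θ, y = r sin θ, dA = r dr dθ) the integrand becomes 26, so

    ∬_D (26) dA = ∫_0^{2π} ∫_0^{1} (26) · r dr dθ.

Inner (r from 0 to 1): 13.
Outer (θ from 0 to 2π): 26π.

Therefore ∮_C P dx + Q dy = 26π.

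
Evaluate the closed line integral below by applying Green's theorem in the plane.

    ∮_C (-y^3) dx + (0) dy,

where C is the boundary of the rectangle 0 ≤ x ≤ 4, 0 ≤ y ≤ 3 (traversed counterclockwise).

Green's theorem converts the closed line integral into a double integral over the enclosed region D:

    ∮_C P dx + Q dy = ∬_D (∂Q/∂x - ∂P/∂y) dA.

Here P = -y^3, Q = 0, so

    ∂Q/∂x = 0,    ∂P/∂y = -3y^2,
    ∂Q/∂x - ∂P/∂y = 3y^2.

D is the region 0 ≤ x ≤ 4, 0 ≤ y ≤ 3. Evaluating the double integral:

    ∬_D (3y^2) dA = ∫_0^{4} ∫_0^{3} (3y^2) dy dx.

Inner (y from 0 to 3): 27.
Outer (x from 0 to 4): 108.

Therefore ∮_C P dx + Q dy = 108.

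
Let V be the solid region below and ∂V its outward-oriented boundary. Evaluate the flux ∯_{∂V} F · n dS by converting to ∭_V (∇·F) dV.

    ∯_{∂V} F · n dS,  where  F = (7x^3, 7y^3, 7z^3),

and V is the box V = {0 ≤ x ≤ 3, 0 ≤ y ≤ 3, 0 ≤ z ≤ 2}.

By the divergence theorem,

    ∯_{∂V} F · n dS = ∭_V (∇ · F) dV.

Compute the divergence:
    ∇ · F = ∂F_x/∂x + ∂F_y/∂y + ∂F_z/∂z = 21x^2 + 21y^2 + 21z^2.

V is a rectangular box, so dV = dx dy dz with 0 ≤ x ≤ 3, 0 ≤ y ≤ 3, 0 ≤ z ≤ 2.

Integrate (21x^2 + 21y^2 + 21z^2) over V as an iterated integral:

    ∭_V (∇·F) dV = ∫_0^{3} ∫_0^{3} ∫_0^{2} (21x^2 + 21y^2 + 21z^2) dz dy dx.

Inner (z from 0 to 2): 42x^2 + 42y^2 + 56.
Middle (y from 0 to 3): 126x^2 + 546.
Outer (x from 0 to 3): 2772.

Therefore ∯_{∂V} F · n dS = 2772.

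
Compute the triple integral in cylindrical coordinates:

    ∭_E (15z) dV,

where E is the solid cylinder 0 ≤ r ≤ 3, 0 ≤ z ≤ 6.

In cylindrical coordinates, x = r cos(θ), y = r sin(θ), z = z, and dV = r dr dθ dz.

The integrand becomes 15z, so

    ∭_E (15z) dV = ∫_{0}^{2π} ∫_{0}^{3} ∫_{0}^{6} (15z) · r dz dr dθ.

Inner (z): 270r.
Middle (r from 0 to 3): 1215.
Outer (θ): 2430π.

Therefore the triple integral equals 2430π.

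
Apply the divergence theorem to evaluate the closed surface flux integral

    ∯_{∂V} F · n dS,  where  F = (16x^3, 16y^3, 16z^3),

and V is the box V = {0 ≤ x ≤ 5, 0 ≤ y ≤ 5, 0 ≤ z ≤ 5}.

By the divergence theorem,

    ∯_{∂V} F · n dS = ∭_V (∇ · F) dV.

Compute the divergence:
    ∇ · F = ∂F_x/∂x + ∂F_y/∂y + ∂F_z/∂z = 48x^2 + 48y^2 + 48z^2.

V is a rectangular box, so dV = dx dy dz with 0 ≤ x ≤ 5, 0 ≤ y ≤ 5, 0 ≤ z ≤ 5.

Integrate (48x^2 + 48y^2 + 48z^2) over V as an iterated integral:

    ∭_V (∇·F) dV = ∫_0^{5} ∫_0^{5} ∫_0^{5} (48x^2 + 48y^2 + 48z^2) dz dy dx.

Inner (z from 0 to 5): 240x^2 + 240y^2 + 2000.
Middle (y from 0 to 5): 1200x^2 + 20000.
Outer (x from 0 to 5): 150000.

Therefore ∯_{∂V} F · n dS = 150000.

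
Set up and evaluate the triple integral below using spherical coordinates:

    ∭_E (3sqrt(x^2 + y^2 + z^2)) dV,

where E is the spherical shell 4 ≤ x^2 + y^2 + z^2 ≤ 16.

In spherical coordinates, x = ρ sin(φ) cos(θ), y = ρ sin(φ) sin(θ), z = ρ cos(φ), and dV = ρ^2 sin(φ) dρ dφ dθ.

The integrand becomes 3ρ, so

    ∭_E (3sqrt(x^2 + y^2 + z^2)) dV = ∫_{0}^{2π} ∫_{0}^{π} ∫_{2}^{4} (3ρ) · ρ^2 sin(φ) dρ dφ dθ.

Inner (ρ): 180sin(φ).
Middle (φ): 360.
Outer (θ): 720π.

Therefore the triple integral equals 720π.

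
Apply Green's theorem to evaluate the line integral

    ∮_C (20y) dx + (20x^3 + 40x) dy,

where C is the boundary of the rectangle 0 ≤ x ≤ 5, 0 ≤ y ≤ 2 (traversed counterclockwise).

Green's theorem converts the closed line integral into a double integral over the enclosed region D:

    ∮_C P dx + Q dy = ∬_D (∂Q/∂x - ∂P/∂y) dA.

Here P = 20y, Q = 20x^3 + 40x, so

    ∂Q/∂x = 60x^2 + 40,    ∂P/∂y = 20,
    ∂Q/∂x - ∂P/∂y = 60x^2 + 20.

D is the region 0 ≤ x ≤ 5, 0 ≤ y ≤ 2. Evaluating the double integral:

    ∬_D (60x^2 + 20) dA = ∫_0^{5} ∫_0^{2} (60x^2 + 20) dy dx.

Inner (y from 0 to 2): 120x^2 + 40.
Outer (x from 0 to 5): 5200.

Therefore ∮_C P dx + Q dy = 5200.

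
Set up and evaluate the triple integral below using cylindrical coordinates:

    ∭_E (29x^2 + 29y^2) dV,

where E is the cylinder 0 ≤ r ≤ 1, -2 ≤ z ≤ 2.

In cylindrical coordinates, x = r cos(θ), y = r sin(θ), z = z, and dV = r dr dθ dz.

The integrand becomes 29r^2, so

    ∭_E (29x^2 + 29y^2) dV = ∫_{0}^{2π} ∫_{0}^{1} ∫_{-2}^{2} (29r^2) · r dz dr dθ.

Inner (z): 116r^3.
Middle (r from 0 to 1): 29.
Outer (θ): 58π.

Therefore the triple integral equals 58π.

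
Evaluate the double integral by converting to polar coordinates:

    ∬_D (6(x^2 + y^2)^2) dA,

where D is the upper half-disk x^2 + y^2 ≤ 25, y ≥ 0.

The region D is 0 ≤ r ≤ 5, 0 ≤ θ ≤ π in polar coordinates, where x = r cos(θ), y = r sin(θ), and dA = r dr dθ.

Under the substitution, the integrand becomes 6r^4, so

    ∬_D (6(x^2 + y^2)^2) dA = ∫_{0}^{π} ∫_{0}^{5} (6r^4) · r dr dθ.

Inner integral (in r): ∫_{0}^{5} (6r^4) · r dr = 15625.

Outer integral (in θ): ∫_{0}^{π} (15625) dθ = 15625π.

Therefore ∬_D (6(x^2 + y^2)^2) dA = 15625π.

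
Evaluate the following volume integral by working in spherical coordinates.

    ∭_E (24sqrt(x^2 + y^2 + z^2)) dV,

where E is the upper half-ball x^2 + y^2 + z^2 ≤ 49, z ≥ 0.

In spherical coordinates, x = ρ sin(φ) cos(θ), y = ρ sin(φ) sin(θ), z = ρ cos(φ), and dV = ρ^2 sin(φ) dρ dφ dθ.

The integrand becomes 24ρ, so

    ∭_E (24sqrt(x^2 + y^2 + z^2)) dV = ∫_{0}^{2π} ∫_{0}^{π/2} ∫_{0}^{7} (24ρ) · ρ^2 sin(φ) dρ dφ dθ.

Inner (ρ): 14406sin(φ).
Middle (φ): 14406.
Outer (θ): 28812π.

Therefore the triple integral equals 28812π.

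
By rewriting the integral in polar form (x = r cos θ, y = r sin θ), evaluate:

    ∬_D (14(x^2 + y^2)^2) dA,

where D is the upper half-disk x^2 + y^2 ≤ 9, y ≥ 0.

The region D is 0 ≤ r ≤ 3, 0 ≤ θ ≤ π in polar coordinates, where x = r cos(θ), y = r sin(θ), and dA = r dr dθ.

Under the substitution, the integrand becomes 14r^4, so

    ∬_D (14(x^2 + y^2)^2) dA = ∫_{0}^{π} ∫_{0}^{3} (14r^4) · r dr dθ.

Inner integral (in r): ∫_{0}^{3} (14r^4) · r dr = 1701.

Outer integral (in θ): ∫_{0}^{π} (1701) dθ = 1701π.

Therefore ∬_D (14(x^2 + y^2)^2) dA = 1701π.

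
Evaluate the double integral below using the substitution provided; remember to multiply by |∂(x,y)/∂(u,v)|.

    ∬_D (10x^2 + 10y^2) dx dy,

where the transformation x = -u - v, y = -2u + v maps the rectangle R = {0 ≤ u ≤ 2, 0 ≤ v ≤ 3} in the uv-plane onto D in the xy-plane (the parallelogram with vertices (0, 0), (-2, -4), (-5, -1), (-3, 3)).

Compute the Jacobian determinant of (x, y) with respect to (u, v):

    ∂(x,y)/∂(u,v) = | -1  -1 | = (-1)(1) - (-1)(-2) = -3.
                   | -2  1 |

Its absolute value is |J| = 3 (the area scaling factor).

Substituting x = -u - v, y = -2u + v into the integrand,

    10x^2 + 10y^2 → 50u^2 - 20u v + 20v^2,

so the integral becomes

    ∬_R (50u^2 - 20u v + 20v^2) · |J| du dv = ∫_0^2 ∫_0^3 (150u^2 - 60u v + 60v^2) dv du.

Inner (v): 450u^2 - 270u + 540.
Outer (u): 1740.

Therefore ∬_D (10x^2 + 10y^2) dx dy = 1740.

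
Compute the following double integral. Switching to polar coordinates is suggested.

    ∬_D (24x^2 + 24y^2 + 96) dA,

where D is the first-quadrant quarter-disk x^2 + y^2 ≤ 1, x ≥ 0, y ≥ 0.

The region D is 0 ≤ r ≤ 1, 0 ≤ θ ≤ π/2 in polar coordinates, where x = r cos(θ), y = r sin(θ), and dA = r dr dθ.

Under the substitution, the integrand becomes 24r^2 + 96, so

    ∬_D (24x^2 + 24y^2 + 96) dA = ∫_{0}^{π/2} ∫_{0}^{1} (24r^2 + 96) · r dr dθ.

Inner integral (in r): ∫_{0}^{1} (24r^2 + 96) · r dr = 54.

Outer integral (in θ): ∫_{0}^{π/2} (54) dθ = 27π.

Therefore ∬_D (24x^2 + 24y^2 + 96) dA = 27π.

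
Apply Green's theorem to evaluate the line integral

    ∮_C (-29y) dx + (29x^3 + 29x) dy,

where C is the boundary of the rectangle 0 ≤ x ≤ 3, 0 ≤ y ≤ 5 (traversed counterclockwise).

Green's theorem converts the closed line integral into a double integral over the enclosed region D:

    ∮_C P dx + Q dy = ∬_D (∂Q/∂x - ∂P/∂y) dA.

Here P = -29y, Q = 29x^3 + 29x, so

    ∂Q/∂x = 87x^2 + 29,    ∂P/∂y = -29,
    ∂Q/∂x - ∂P/∂y = 87x^2 + 58.

D is the region 0 ≤ x ≤ 3, 0 ≤ y ≤ 5. Evaluating the double integral:

    ∬_D (87x^2 + 58) dA = ∫_0^{3} ∫_0^{5} (87x^2 + 58) dy dx.

Inner (y from 0 to 5): 435x^2 + 290.
Outer (x from 0 to 3): 4785.

Therefore ∮_C P dx + Q dy = 4785.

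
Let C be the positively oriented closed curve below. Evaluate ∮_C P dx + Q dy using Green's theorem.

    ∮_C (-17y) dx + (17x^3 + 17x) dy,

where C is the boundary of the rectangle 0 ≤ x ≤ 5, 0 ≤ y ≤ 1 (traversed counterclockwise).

Green's theorem converts the closed line integral into a double integral over the enclosed region D:

    ∮_C P dx + Q dy = ∬_D (∂Q/∂x - ∂P/∂y) dA.

Here P = -17y, Q = 17x^3 + 17x, so

    ∂Q/∂x = 51x^2 + 17,    ∂P/∂y = -17,
    ∂Q/∂x - ∂P/∂y = 51x^2 + 34.

D is the region 0 ≤ x ≤ 5, 0 ≤ y ≤ 1. Evaluating the double integral:

    ∬_D (51x^2 + 34) dA = ∫_0^{5} ∫_0^{1} (51x^2 + 34) dy dx.

Inner (y from 0 to 1): 51x^2 + 34.
Outer (x from 0 to 5): 2295.

Therefore ∮_C P dx + Q dy = 2295.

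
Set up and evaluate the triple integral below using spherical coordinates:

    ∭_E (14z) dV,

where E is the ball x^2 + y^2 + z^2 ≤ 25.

In spherical coordinates, x = ρ sin(φ) cos(θ), y = ρ sin(φ) sin(θ), z = ρ cos(φ), and dV = ρ^2 sin(φ) dρ dφ dθ.

The integrand becomes 14ρ cos(φ), so

    ∭_E (14z) dV = ∫_{0}^{2π} ∫_{0}^{π} ∫_{0}^{5} (14ρ cos(φ)) · ρ^2 sin(φ) dρ dφ dθ.

Inner (ρ): 4375sin(2φ)/4.
Middle (φ): 0.
Outer (θ): 0.

Therefore the triple integral equals 0.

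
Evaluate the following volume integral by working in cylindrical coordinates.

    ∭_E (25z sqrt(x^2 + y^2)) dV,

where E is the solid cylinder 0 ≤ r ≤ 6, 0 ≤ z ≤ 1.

In cylindrical coordinates, x = r cos(θ), y = r sin(θ), z = z, and dV = r dr dθ dz.

The integrand becomes 25r z, so

    ∭_E (25z sqrt(x^2 + y^2)) dV = ∫_{0}^{2π} ∫_{0}^{6} ∫_{0}^{1} (25r z) · r dz dr dθ.

Inner (z): 25r^2/2.
Middle (r from 0 to 6): 900.
Outer (θ): 1800π.

Therefore the triple integral equals 1800π.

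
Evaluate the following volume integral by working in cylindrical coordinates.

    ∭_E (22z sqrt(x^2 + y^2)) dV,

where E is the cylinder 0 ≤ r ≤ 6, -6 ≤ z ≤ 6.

In cylindrical coordinates, x = r cos(θ), y = r sin(θ), z = z, and dV = r dr dθ dz.

The integrand becomes 22r z, so

    ∭_E (22z sqrt(x^2 + y^2)) dV = ∫_{0}^{2π} ∫_{0}^{6} ∫_{-6}^{6} (22r z) · r dz dr dθ.

Inner (z): 0.
Middle (r from 0 to 6): 0.
Outer (θ): 0.

Therefore the triple integral equals 0.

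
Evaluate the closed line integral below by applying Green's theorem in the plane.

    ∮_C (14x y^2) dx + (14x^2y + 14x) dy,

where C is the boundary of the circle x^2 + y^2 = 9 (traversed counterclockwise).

Green's theorem converts the closed line integral into a double integral over the enclosed region D:

    ∮_C P dx + Q dy = ∬_D (∂Q/∂x - ∂P/∂y) dA.

Here P = 14x y^2, Q = 14x^2y + 14x, so

    ∂Q/∂x = 28x y + 14,    ∂P/∂y = 28x y,
    ∂Q/∂x - ∂P/∂y = 14.

D is the region x^2 + y^2 ≤ 9. Evaluating the double integral:

In polar coordinates (x = r cos θ, y = r sin θ, dA = r dr dθ) the integrand becomes 14, so

    ∬_D (14) dA = ∫_0^{2π} ∫_0^{3} (14) · r dr dθ.

Inner (r from 0 to 3): 63.
Outer (θ from 0 to 2π): 126π.

Therefore ∮_C P dx + Q dy = 126π.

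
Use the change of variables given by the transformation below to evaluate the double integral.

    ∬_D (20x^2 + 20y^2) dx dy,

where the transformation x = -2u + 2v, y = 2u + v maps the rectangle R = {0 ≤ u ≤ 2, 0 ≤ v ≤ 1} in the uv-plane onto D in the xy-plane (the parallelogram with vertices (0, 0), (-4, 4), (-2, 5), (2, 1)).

Compute the Jacobian determinant of (x, y) with respect to (u, v):

    ∂(x,y)/∂(u,v) = | -2  2 | = (-2)(1) - (2)(2) = -6.
                   | 2  1 |

Its absolute value is |J| = 6 (the area scaling factor).

Substituting x = -2u + 2v, y = 2u + v into the integrand,

    20x^2 + 20y^2 → 160u^2 - 80u v + 100v^2,

so the integral becomes

    ∬_R (160u^2 - 80u v + 100v^2) · |J| du dv = ∫_0^2 ∫_0^1 (960u^2 - 480u v + 600v^2) dv du.

Inner (v): 960u^2 - 240u + 200.
Outer (u): 2480.

Therefore ∬_D (20x^2 + 20y^2) dx dy = 2480.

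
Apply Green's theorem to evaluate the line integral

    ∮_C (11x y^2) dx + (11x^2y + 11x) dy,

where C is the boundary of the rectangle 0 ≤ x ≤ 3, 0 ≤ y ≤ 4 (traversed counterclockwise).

Green's theorem converts the closed line integral into a double integral over the enclosed region D:

    ∮_C P dx + Q dy = ∬_D (∂Q/∂x - ∂P/∂y) dA.

Here P = 11x y^2, Q = 11x^2y + 11x, so

    ∂Q/∂x = 22x y + 11,    ∂P/∂y = 22x y,
    ∂Q/∂x - ∂P/∂y = 11.

D is the region 0 ≤ x ≤ 3, 0 ≤ y ≤ 4. Evaluating the double integral:

    ∬_D (11) dA = ∫_0^{3} ∫_0^{4} (11) dy dx.

Inner (y from 0 to 4): 44.
Outer (x from 0 to 3): 132.

Therefore ∮_C P dx + Q dy = 132.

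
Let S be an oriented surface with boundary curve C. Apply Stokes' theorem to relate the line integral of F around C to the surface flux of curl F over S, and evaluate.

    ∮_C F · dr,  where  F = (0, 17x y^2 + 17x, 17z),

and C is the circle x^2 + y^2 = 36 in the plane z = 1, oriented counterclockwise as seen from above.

Let S be the flat disk x^2 + y^2 ≤ 36 in the plane z = 1, with upward unit normal n̂ = ẑ. By Stokes' theorem,

    ∮_C F · dr = ∬_S (∇ × F) · n̂ dS = ∬_D (curl F)_z dA,

where D is the disk x^2 + y^2 ≤ 36.

Compute the curl of F = (0, 17x y^2 + 17x, 17z):
    (∇ × F)_x = ∂F_z/∂y - ∂F_y/∂z = 0,
    (∇ × F)_y = ∂F_x/∂z - ∂F_z/∂x = 0,
    (∇ × F)_z = ∂F_y/∂x - ∂F_x/∂y = 17y^2 + 17.

On z = 1, (curl F)_z = 17y^2 + 17.

Convert to polar (x = r cos θ, y = r sin θ, dA = r dr dθ); the integrand becomes 17r^2sin(θ)^2 + 17, so

    ∬_D (curl F)_z dA = ∫_0^{2π} ∫_0^{6} (17r^2sin(θ)^2 + 17) · r dr dθ.

Inner (r from 0 to 6): 5508sin(θ)^2 + 306.
Outer (θ from 0 to 2π): 6120π.

Therefore ∮_C F · dr = 6120π.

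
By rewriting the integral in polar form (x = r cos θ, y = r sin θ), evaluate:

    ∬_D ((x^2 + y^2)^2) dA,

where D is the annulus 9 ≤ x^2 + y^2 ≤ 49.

The region D is 3 ≤ r ≤ 7, 0 ≤ θ ≤ 2π in polar coordinates, where x = r cos(θ), y = r sin(θ), and dA = r dr dθ.

Under the substitution, the integrand becomes r^4, so

    ∬_D ((x^2 + y^2)^2) dA = ∫_{0}^{2π} ∫_{3}^{7} (r^4) · r dr dθ.

Inner integral (in r): ∫_{3}^{7} (r^4) · r dr = 58460/3.

Outer integral (in θ): ∫_{0}^{2π} (58460/3) dθ = 116920π/3.

Therefore ∬_D ((x^2 + y^2)^2) dA = 116920π/3.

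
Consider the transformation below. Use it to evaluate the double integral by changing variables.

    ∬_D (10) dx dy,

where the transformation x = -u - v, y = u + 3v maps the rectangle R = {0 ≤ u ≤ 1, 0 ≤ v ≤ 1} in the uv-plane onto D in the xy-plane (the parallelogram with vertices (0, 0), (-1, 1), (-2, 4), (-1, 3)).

Compute the Jacobian determinant of (x, y) with respect to (u, v):

    ∂(x,y)/∂(u,v) = | -1  -1 | = (-1)(3) - (-1)(1) = -2.
                   | 1  3 |

Its absolute value is |J| = 2 (the area scaling factor).

Substituting x = -u - v, y = u + 3v into the integrand,

    10 → 10,

so the integral becomes

    ∬_R (10) · |J| du dv = ∫_0^1 ∫_0^1 (20) dv du.

Inner (v): 20.
Outer (u): 20.

Therefore ∬_D (10) dx dy = 20.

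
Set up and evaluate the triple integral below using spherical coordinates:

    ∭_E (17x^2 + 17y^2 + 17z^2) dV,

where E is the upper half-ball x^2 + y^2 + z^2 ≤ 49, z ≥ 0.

In spherical coordinates, x = ρ sin(φ) cos(θ), y = ρ sin(φ) sin(θ), z = ρ cos(φ), and dV = ρ^2 sin(φ) dρ dφ dθ.

The integrand becomes 17ρ^2, so

    ∭_E (17x^2 + 17y^2 + 17z^2) dV = ∫_{0}^{2π} ∫_{0}^{π/2} ∫_{0}^{7} (17ρ^2) · ρ^2 sin(φ) dρ dφ dθ.

Inner (ρ): 285719sin(φ)/5.
Middle (φ): 285719/5.
Outer (θ): 571438π/5.

Therefore the triple integral equals 571438π/5.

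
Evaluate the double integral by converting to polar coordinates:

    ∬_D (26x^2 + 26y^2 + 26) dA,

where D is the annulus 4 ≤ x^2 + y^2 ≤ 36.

The region D is 2 ≤ r ≤ 6, 0 ≤ θ ≤ 2π in polar coordinates, where x = r cos(θ), y = r sin(θ), and dA = r dr dθ.

Under the substitution, the integrand becomes 26r^2 + 26, so

    ∬_D (26x^2 + 26y^2 + 26) dA = ∫_{0}^{2π} ∫_{2}^{6} (26r^2 + 26) · r dr dθ.

Inner integral (in r): ∫_{2}^{6} (26r^2 + 26) · r dr = 8736.

Outer integral (in θ): ∫_{0}^{2π} (8736) dθ = 17472π.

Therefore ∬_D (26x^2 + 26y^2 + 26) dA = 17472π.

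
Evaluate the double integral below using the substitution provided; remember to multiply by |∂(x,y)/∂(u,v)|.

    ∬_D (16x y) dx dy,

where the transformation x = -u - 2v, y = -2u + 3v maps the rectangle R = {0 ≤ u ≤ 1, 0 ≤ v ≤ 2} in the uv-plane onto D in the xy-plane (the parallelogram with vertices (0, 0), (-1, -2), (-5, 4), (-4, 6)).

Compute the Jacobian determinant of (x, y) with respect to (u, v):

    ∂(x,y)/∂(u,v) = | -1  -2 | = (-1)(3) - (-2)(-2) = -7.
                   | -2  3 |

Its absolute value is |J| = 7 (the area scaling factor).

Substituting x = -u - 2v, y = -2u + 3v into the integrand,

    16x y → 32u^2 + 16u v - 96v^2,

so the integral becomes

    ∬_R (32u^2 + 16u v - 96v^2) · |J| du dv = ∫_0^1 ∫_0^2 (224u^2 + 112u v - 672v^2) dv du.

Inner (v): 448u^2 + 224u - 1792.
Outer (u): -4592/3.

Therefore ∬_D (16x y) dx dy = -4592/3.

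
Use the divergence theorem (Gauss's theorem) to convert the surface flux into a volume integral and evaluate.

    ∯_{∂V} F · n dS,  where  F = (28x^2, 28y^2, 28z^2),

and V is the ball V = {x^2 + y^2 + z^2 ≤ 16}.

By the divergence theorem,

    ∯_{∂V} F · n dS = ∭_V (∇ · F) dV.

Compute the divergence:
    ∇ · F = ∂F_x/∂x + ∂F_y/∂y + ∂F_z/∂z = 56x + 56y + 56z.

In spherical coordinates, x = ρ sin(φ) cos(θ), y = ρ sin(φ) sin(θ), z = ρ cos(φ), dV = ρ^2 sin(φ) dρ dφ dθ, with 0 ≤ ρ ≤ 4, 0 ≤ φ ≤ π, 0 ≤ θ ≤ 2π.

The integrand, after substitution and multiplying by the volume element, becomes (56ρ (sqrt(2)sin(φ)sin(θ + π/4) + cos(φ))) · ρ^2 sin(φ), so

    ∭_V (∇·F) dV = ∫_0^{2π} ∫_0^{π} ∫_0^{4} (56ρ (sqrt(2)sin(φ)sin(θ + π/4) + cos(φ))) · ρ^2 sin(φ) dρ dφ dθ.

Inner (ρ from 0 to 4): 3584(sqrt(2)sin(φ)sin(θ + π/4) + cos(φ))sin(φ).
Middle (φ from 0 to π): 1792sqrt(2)π sin(θ + π/4).
Outer (θ from 0 to 2π): 0.

Therefore ∯_{∂V} F · n dS = 0.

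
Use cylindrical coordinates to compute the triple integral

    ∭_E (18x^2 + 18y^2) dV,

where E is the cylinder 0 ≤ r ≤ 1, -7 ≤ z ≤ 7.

In cylindrical coordinates, x = r cos(θ), y = r sin(θ), z = z, and dV = r dr dθ dz.

The integrand becomes 18r^2, so

    ∭_E (18x^2 + 18y^2) dV = ∫_{0}^{2π} ∫_{0}^{1} ∫_{-7}^{7} (18r^2) · r dz dr dθ.

Inner (z): 252r^3.
Middle (r from 0 to 1): 63.
Outer (θ): 126π.

Therefore the triple integral equals 126π.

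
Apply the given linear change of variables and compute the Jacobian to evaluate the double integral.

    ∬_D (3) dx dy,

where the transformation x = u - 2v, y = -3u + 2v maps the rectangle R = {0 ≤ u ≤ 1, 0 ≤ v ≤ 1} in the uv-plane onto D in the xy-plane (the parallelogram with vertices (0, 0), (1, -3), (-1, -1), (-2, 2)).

Compute the Jacobian determinant of (x, y) with respect to (u, v):

    ∂(x,y)/∂(u,v) = | 1  -2 | = (1)(2) - (-2)(-3) = -4.
                   | -3  2 |

Its absolute value is |J| = 4 (the area scaling factor).

Substituting x = u - 2v, y = -3u + 2v into the integrand,

    3 → 3,

so the integral becomes

    ∬_R (3) · |J| du dv = ∫_0^1 ∫_0^1 (12) dv du.

Inner (v): 12.
Outer (u): 12.

Therefore ∬_D (3) dx dy = 12.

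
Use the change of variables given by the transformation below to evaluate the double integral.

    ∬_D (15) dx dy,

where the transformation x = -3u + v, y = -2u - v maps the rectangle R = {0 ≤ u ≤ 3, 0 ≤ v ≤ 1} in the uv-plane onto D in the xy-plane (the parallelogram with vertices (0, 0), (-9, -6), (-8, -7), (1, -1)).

Compute the Jacobian determinant of (x, y) with respect to (u, v):

    ∂(x,y)/∂(u,v) = | -3  1 | = (-3)(-1) - (1)(-2) = 5.
                   | -2  -1 |

Its absolute value is |J| = 5 (the area scaling factor).

Substituting x = -3u + v, y = -2u - v into the integrand,

    15 → 15,

so the integral becomes

    ∬_R (15) · |J| du dv = ∫_0^3 ∫_0^1 (75) dv du.

Inner (v): 75.
Outer (u): 225.

Therefore ∬_D (15) dx dy = 225.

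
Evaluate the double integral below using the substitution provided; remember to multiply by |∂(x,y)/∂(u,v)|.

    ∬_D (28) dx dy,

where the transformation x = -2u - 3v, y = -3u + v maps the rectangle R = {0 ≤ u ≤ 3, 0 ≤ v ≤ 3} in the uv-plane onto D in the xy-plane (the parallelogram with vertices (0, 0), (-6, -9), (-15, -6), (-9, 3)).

Compute the Jacobian determinant of (x, y) with respect to (u, v):

    ∂(x,y)/∂(u,v) = | -2  -3 | = (-2)(1) - (-3)(-3) = -11.
                   | -3  1 |

Its absolute value is |J| = 11 (the area scaling factor).

Substituting x = -2u - 3v, y = -3u + v into the integrand,

    28 → 28,

so the integral becomes

    ∬_R (28) · |J| du dv = ∫_0^3 ∫_0^3 (308) dv du.

Inner (v): 924.
Outer (u): 2772.

Therefore ∬_D (28) dx dy = 2772.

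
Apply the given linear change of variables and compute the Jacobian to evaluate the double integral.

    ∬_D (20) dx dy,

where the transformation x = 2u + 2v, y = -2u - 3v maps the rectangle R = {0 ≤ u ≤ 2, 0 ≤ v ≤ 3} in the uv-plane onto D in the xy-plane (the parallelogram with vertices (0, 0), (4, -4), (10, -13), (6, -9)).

Compute the Jacobian determinant of (x, y) with respect to (u, v):

    ∂(x,y)/∂(u,v) = | 2  2 | = (2)(-3) - (2)(-2) = -2.
                   | -2  -3 |

Its absolute value is |J| = 2 (the area scaling factor).

Substituting x = 2u + 2v, y = -2u - 3v into the integrand,

    20 → 20,

so the integral becomes

    ∬_R (20) · |J| du dv = ∫_0^2 ∫_0^3 (40) dv du.

Inner (v): 120.
Outer (u): 240.

Therefore ∬_D (20) dx dy = 240.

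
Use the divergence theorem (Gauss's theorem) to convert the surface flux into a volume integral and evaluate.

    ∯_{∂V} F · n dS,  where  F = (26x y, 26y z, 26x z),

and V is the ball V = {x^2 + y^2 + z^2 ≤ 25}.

By the divergence theorem,

    ∯_{∂V} F · n dS = ∭_V (∇ · F) dV.

Compute the divergence:
    ∇ · F = ∂F_x/∂x + ∂F_y/∂y + ∂F_z/∂z = 26y + 26z + 26x = 26x + 26y + 26z.

In spherical coordinates, x = ρ sin(φ) cos(θ), y = ρ sin(φ) sin(θ), z = ρ cos(φ), dV = ρ^2 sin(φ) dρ dφ dθ, with 0 ≤ ρ ≤ 5, 0 ≤ φ ≤ π, 0 ≤ θ ≤ 2π.

The integrand, after substitution and multiplying by the volume element, becomes (26ρ (sqrt(2)sin(φ)sin(θ + π/4) + cos(φ))) · ρ^2 sin(φ), so

    ∭_V (∇·F) dV = ∫_0^{2π} ∫_0^{π} ∫_0^{5} (26ρ (sqrt(2)sin(φ)sin(θ + π/4) + cos(φ))) · ρ^2 sin(φ) dρ dφ dθ.

Inner (ρ from 0 to 5): 8125(sqrt(2)sin(φ)sin(θ + π/4) + cos(φ))sin(φ)/2.
Middle (φ from 0 to π): 8125sqrt(2)π sin(θ + π/4)/4.
Outer (θ from 0 to 2π): 0.

Therefore ∯_{∂V} F · n dS = 0.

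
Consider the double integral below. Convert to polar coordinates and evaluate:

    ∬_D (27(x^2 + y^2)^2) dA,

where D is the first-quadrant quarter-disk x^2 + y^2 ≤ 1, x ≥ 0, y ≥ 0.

The region D is 0 ≤ r ≤ 1, 0 ≤ θ ≤ π/2 in polar coordinates, where x = r cos(θ), y = r sin(θ), and dA = r dr dθ.

Under the substitution, the integrand becomes 27r^4, so

    ∬_D (27(x^2 + y^2)^2) dA = ∫_{0}^{π/2} ∫_{0}^{1} (27r^4) · r dr dθ.

Inner integral (in r): ∫_{0}^{1} (27r^4) · r dr = 9/2.

Outer integral (in θ): ∫_{0}^{π/2} (9/2) dθ = 9π/4.

Therefore ∬_D (27(x^2 + y^2)^2) dA = 9π/4.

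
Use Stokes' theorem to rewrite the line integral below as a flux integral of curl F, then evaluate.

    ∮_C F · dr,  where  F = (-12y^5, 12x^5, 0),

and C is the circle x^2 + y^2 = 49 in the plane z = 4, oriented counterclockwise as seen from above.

Let S be the flat disk x^2 + y^2 ≤ 49 in the plane z = 4, with upward unit normal n̂ = ẑ. By Stokes' theorem,

    ∮_C F · dr = ∬_S (∇ × F) · n̂ dS = ∬_D (curl F)_z dA,

where D is the disk x^2 + y^2 ≤ 49.

Compute the curl of F = (-12y^5, 12x^5, 0):
    (∇ × F)_x = ∂F_z/∂y - ∂F_y/∂z = 0,
    (∇ × F)_y = ∂F_x/∂z - ∂F_z/∂x = 0,
    (∇ × F)_z = ∂F_y/∂x - ∂F_x/∂y = 60x^4 + 60y^4.

On z = 4, (curl F)_z = 60x^4 + 60y^4.

Convert to polar (x = r cos θ, y = r sin θ, dA = r dr dθ); the integrand becomes 60r^4(sin(θ)^4 + cos(θ)^4), so

    ∬_D (curl F)_z dA = ∫_0^{2π} ∫_0^{7} (60r^4(sin(θ)^4 + cos(θ)^4)) · r dr dθ.

Inner (r from 0 to 7): 1176490sin(θ)^4 + 1176490cos(θ)^4.
Outer (θ from 0 to 2π): 1764735π.

Therefore ∮_C F · dr = 1764735π.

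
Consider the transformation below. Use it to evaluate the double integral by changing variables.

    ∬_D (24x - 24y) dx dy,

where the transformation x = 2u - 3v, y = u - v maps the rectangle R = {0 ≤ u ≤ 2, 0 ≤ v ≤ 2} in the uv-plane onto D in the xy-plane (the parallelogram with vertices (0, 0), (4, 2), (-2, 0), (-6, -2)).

Compute the Jacobian determinant of (x, y) with respect to (u, v):

    ∂(x,y)/∂(u,v) = | 2  -3 | = (2)(-1) - (-3)(1) = 1.
                   | 1  -1 |

Its absolute value is |J| = 1 (the area scaling factor).

Substituting x = 2u - 3v, y = u - v into the integrand,

    24x - 24y → 24u - 48v,

so the integral becomes

    ∬_R (24u - 48v) · |J| du dv = ∫_0^2 ∫_0^2 (24u - 48v) dv du.

Inner (v): 48u - 96.
Outer (u): -96.

Therefore ∬_D (24x - 24y) dx dy = -96.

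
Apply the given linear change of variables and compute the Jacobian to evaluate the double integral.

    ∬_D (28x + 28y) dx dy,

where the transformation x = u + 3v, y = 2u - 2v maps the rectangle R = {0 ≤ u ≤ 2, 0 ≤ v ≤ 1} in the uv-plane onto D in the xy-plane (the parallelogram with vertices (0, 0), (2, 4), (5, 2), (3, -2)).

Compute the Jacobian determinant of (x, y) with respect to (u, v):

    ∂(x,y)/∂(u,v) = | 1  3 | = (1)(-2) - (3)(2) = -8.
                   | 2  -2 |

Its absolute value is |J| = 8 (the area scaling factor).

Substituting x = u + 3v, y = 2u - 2v into the integrand,

    28x + 28y → 84u + 28v,

so the integral becomes

    ∬_R (84u + 28v) · |J| du dv = ∫_0^2 ∫_0^1 (672u + 224v) dv du.

Inner (v): 672u + 112.
Outer (u): 1568.

Therefore ∬_D (28x + 28y) dx dy = 1568.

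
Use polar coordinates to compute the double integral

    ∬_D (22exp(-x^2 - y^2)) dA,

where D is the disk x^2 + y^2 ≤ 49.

The region D is 0 ≤ r ≤ 7, 0 ≤ θ ≤ 2π in polar coordinates, where x = r cos(θ), y = r sin(θ), and dA = r dr dθ.

Under the substitution, the integrand becomes 22exp(-r^2), so

    ∬_D (22exp(-x^2 - y^2)) dA = ∫_{0}^{2π} ∫_{0}^{7} (22exp(-r^2)) · r dr dθ.

Inner integral (in r): ∫_{0}^{7} (22exp(-r^2)) · r dr = 11 - 11exp(-49).

Outer integral (in θ): ∫_{0}^{2π} (11 - 11exp(-49)) dθ = -22π exp(-49) + 22π.

Therefore ∬_D (22exp(-x^2 - y^2)) dA = -22π exp(-49) + 22π.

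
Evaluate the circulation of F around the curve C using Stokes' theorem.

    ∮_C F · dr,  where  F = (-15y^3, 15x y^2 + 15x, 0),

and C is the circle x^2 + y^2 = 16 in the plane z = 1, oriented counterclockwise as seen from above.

Let S be the flat disk x^2 + y^2 ≤ 16 in the plane z = 1, with upward unit normal n̂ = ẑ. By Stokes' theorem,

    ∮_C F · dr = ∬_S (∇ × F) · n̂ dS = ∬_D (curl F)_z dA,

where D is the disk x^2 + y^2 ≤ 16.

Compute the curl of F = (-15y^3, 15x y^2 + 15x, 0):
    (∇ × F)_x = ∂F_z/∂y - ∂F_y/∂z = 0,
    (∇ × F)_y = ∂F_x/∂z - ∂F_z/∂x = 0,
    (∇ × F)_z = ∂F_y/∂x - ∂F_x/∂y = 60y^2 + 15.

On z = 1, (curl F)_z = 60y^2 + 15.

Convert to polar (x = r cos θ, y = r sin θ, dA = r dr dθ); the integrand becomes 60r^2sin(θ)^2 + 15, so

    ∬_D (curl F)_z dA = ∫_0^{2π} ∫_0^{4} (60r^2sin(θ)^2 + 15) · r dr dθ.

Inner (r from 0 to 4): 3840sin(θ)^2 + 120.
Outer (θ from 0 to 2π): 4080π.

Therefore ∮_C F · dr = 4080π.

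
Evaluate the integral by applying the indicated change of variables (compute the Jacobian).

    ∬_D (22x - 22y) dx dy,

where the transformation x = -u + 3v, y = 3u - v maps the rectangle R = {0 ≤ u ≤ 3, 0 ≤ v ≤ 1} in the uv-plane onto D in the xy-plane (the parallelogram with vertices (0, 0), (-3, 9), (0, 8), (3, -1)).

Compute the Jacobian determinant of (x, y) with respect to (u, v):

    ∂(x,y)/∂(u,v) = | -1  3 | = (-1)(-1) - (3)(3) = -8.
                   | 3  -1 |

Its absolute value is |J| = 8 (the area scaling factor).

Substituting x = -u + 3v, y = 3u - v into the integrand,

    22x - 22y → -88u + 88v,

so the integral becomes

    ∬_R (-88u + 88v) · |J| du dv = ∫_0^3 ∫_0^1 (-704u + 704v) dv du.

Inner (v): 352 - 704u.
Outer (u): -2112.

Therefore ∬_D (22x - 22y) dx dy = -2112.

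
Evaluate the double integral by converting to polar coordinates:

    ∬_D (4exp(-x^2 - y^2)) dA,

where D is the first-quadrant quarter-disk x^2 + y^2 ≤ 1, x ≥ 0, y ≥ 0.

The region D is 0 ≤ r ≤ 1, 0 ≤ θ ≤ π/2 in polar coordinates, where x = r cos(θ), y = r sin(θ), and dA = r dr dθ.

Under the substitution, the integrand becomes 4exp(-r^2), so

    ∬_D (4exp(-x^2 - y^2)) dA = ∫_{0}^{π/2} ∫_{0}^{1} (4exp(-r^2)) · r dr dθ.

Inner integral (in r): ∫_{0}^{1} (4exp(-r^2)) · r dr = 2 - 2exp(-1).

Outer integral (in θ): ∫_{0}^{π/2} (2 - 2exp(-1)) dθ = -π exp(-1) + π.

Therefore ∬_D (4exp(-x^2 - y^2)) dA = -π exp(-1) + π.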